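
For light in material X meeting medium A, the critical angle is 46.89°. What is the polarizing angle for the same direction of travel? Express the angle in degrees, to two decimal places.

θ_B ≈ 36.13°

sin θ_c = n₂/n₁, so n₂/n₁ = sin 46.89° = 0.7300.
Brewster: tan θ_B = n₂/n₁ = 0.7300.
θ_B = arctan(0.7300) = 36.13°.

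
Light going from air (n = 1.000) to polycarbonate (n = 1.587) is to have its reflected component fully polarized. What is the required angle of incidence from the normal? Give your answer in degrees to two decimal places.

At Brewster's angle the reflected and refracted rays are perpendicular, which with Snell's law gives tan θ_B = n₂/n₁.
Brewster's condition: tan θ_B = n₂/n₁ = 1.587/1.000 = 1.5870.
θ_B = arctan(1.5870) = 57.78°.

θ_B ≈ 57.78°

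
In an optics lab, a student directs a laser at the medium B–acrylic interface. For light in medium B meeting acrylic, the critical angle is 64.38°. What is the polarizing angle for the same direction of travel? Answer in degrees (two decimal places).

θ_B ≈ 42.04°

At the critical angle sin θ_c = n₂/n₁, giving n₂/n₁ = sin 64.38° = 0.9017.
Then tan θ_B = n₂/n₁ = 0.9017, so θ_B = arctan 0.9017 = 42.04°.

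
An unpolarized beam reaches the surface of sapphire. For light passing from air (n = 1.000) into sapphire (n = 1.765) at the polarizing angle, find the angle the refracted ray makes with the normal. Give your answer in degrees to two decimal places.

θ_t ≈ 29.53°

tan θ_B = n₂/n₁ = 1.765/1.000 = 1.7650, so θ_B = 60.47°.
At Brewster's angle the reflected and refracted rays are perpendicular, so θ_t = 90° − θ_B = 90° − 60.47° = 29.53°.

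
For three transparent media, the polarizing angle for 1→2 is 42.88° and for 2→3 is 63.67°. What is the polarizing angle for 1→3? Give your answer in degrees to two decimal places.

Each Brewster angle gives a ratio: n₂/n₁ = tan 42.88° = 0.9286, n₃/n₂ = tan 63.67° = 2.0207.
Multiplying, n₃/n₁ = 0.9286 × 2.0207 = 1.8764, and θ_B(1→3) = arctan 1.8764 = 61.95°.

θ_B ≈ 61.95°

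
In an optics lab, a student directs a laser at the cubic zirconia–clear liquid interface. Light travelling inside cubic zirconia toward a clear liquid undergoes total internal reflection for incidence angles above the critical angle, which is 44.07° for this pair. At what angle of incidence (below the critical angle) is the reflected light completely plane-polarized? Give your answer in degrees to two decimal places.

n₂/n₁ = sin θ_c = sin 44.07° = 0.6955.
tan θ_B equals the same ratio, so θ_B = arctan(0.6955) = 34.82°.

θ_B ≈ 34.82°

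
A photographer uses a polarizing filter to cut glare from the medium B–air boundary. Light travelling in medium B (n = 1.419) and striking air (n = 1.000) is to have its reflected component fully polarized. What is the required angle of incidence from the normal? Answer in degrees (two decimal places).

θ_B ≈ 35.17°

Brewster's condition: tan θ_B = n₂/n₁ = 1.000/1.419 = 0.7047.
θ_B = arctan(0.7047) = 35.17°.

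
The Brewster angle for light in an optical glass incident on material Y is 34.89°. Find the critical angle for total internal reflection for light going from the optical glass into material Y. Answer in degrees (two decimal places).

From Brewster, n₂/n₁ = tan θ_B = tan 34.89° = 0.6974.
Then sin θ_c = n₂/n₁ = 0.6974, so θ_c = arcsin 0.6974 = 44.21°.

θ_c ≈ 44.21°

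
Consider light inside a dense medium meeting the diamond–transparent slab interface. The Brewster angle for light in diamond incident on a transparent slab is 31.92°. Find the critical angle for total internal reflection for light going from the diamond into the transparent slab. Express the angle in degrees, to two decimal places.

θ_c ≈ 38.53°

n₂/n₁ = tan 31.92° = 0.6229; the critical angle satisfies sin θ_c = n₂/n₁.
θ_c = arcsin(0.6229) = 38.53°.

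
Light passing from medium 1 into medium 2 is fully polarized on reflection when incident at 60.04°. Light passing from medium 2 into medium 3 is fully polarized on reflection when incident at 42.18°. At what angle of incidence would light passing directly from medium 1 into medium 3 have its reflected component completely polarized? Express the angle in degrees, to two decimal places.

n₂/n₁ = tan 60.04° = 1.7348 and n₃/n₂ = tan 42.18° = 0.9061.
So n₃/n₁ = (n₂/n₁)(n₃/n₂) = 1.7348 × 0.9061 = 1.5720.
θ_B(1→3) = arctan(1.5720) = 57.54°.

θ_B ≈ 57.54°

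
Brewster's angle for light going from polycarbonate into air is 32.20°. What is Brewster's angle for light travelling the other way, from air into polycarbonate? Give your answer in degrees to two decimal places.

Reversing the direction swaps n₁ and n₂, so tan θ_B' = 1/tan θ_B and θ_B' = 90° − θ_B.
Hence θ_B' = 90° − 32.20° = 57.80°.

θ_B' ≈ 57.80°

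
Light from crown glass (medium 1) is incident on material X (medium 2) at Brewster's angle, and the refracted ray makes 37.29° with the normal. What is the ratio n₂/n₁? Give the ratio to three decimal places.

n₂/n₁ ≈ 1.313

At Brewster incidence θ_B = 90° − θ_t = 90° − 37.29° = 52.71°.
Then n₂/n₁ = tan θ_B = tan 52.71° = 1.313.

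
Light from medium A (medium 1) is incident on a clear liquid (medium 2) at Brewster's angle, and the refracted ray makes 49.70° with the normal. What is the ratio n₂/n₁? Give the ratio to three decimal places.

n₂/n₁ ≈ 0.848

At Brewster incidence θ_B = 90° − θ_t = 90° − 49.70° = 40.30°.
Then n₂/n₁ = tan θ_B = tan 40.30° = 0.848.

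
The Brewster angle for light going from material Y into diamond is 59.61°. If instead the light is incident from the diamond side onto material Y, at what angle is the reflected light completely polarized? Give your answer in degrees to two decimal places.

θ_B' ≈ 30.39°

tan θ_B' = n₁/n₂ = 1/tan θ_B, so θ_B' = 90° − θ_B.
θ_B' = 90° − 59.61° = 30.39°.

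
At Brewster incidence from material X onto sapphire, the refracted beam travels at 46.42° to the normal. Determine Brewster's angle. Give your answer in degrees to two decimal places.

θ_B ≈ 43.58°

Since the reflected and refracted rays are at right angles at the polarizing angle, θ_B + θ_t = 90°.
θ_B = 90° − 46.42° = 43.58°.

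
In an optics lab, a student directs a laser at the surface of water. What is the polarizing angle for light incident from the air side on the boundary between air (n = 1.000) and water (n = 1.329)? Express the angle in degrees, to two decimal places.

θ_B ≈ 53.04°

The reflected p-component vanishes when tan θ_B = n₂/n₁.
Here n₂/n₁ = 1.329/1.000 = 1.3290, and Brewster's law gives tan θ_B = n₂/n₁.
θ_B = arctan(1.3290) = 53.04°.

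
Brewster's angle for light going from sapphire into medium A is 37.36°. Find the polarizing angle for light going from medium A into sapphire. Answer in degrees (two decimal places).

Reversing the direction swaps n₁ and n₂, so tan θ_B' = 1/tan θ_B and θ_B' = 90° − θ_B.
Hence θ_B' = 90° − 37.36° = 52.64°.

θ_B' ≈ 52.64°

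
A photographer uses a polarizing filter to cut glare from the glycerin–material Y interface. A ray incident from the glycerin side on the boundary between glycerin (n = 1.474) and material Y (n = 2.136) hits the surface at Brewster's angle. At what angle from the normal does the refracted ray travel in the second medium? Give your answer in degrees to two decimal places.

First find Brewster's angle: tan θ_B = 2.136/1.474 = 1.4491, giving θ_B = 55.39°.
The refracted ray is perpendicular to the reflected ray, so θ_t = 90° − θ_B = 34.61°.

θ_t ≈ 34.61°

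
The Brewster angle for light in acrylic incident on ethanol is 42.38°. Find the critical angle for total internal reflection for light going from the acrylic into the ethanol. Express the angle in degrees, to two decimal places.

n₂/n₁ = tan 42.38° = 0.9125; the critical angle satisfies sin θ_c = n₂/n₁.
θ_c = arcsin(0.9125) = 65.85°.

θ_c ≈ 65.85°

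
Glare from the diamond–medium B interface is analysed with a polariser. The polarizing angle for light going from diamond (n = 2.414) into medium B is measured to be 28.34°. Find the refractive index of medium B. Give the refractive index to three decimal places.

Brewster's law: tan θ_B = n₂/n₁ (light incident in diamond, refracted into medium B).
n₂ = n₁ tan θ_B = 2.414 × tan 28.34° = 1.302.

n ≈ 1.302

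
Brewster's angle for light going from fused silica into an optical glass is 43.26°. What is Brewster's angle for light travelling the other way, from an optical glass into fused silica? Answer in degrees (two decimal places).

Reversing the direction swaps n₁ and n₂, so tan θ_B' = 1/tan θ_B and θ_B' = 90° − θ_B.
Hence θ_B' = 90° − 43.26° = 46.74°.

θ_B' ≈ 46.74°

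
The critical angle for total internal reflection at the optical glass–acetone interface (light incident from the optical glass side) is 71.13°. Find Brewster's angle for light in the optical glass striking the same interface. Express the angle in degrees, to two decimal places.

At the critical angle sin θ_c = n₂/n₁, giving n₂/n₁ = sin 71.13° = 0.9463.
Then tan θ_B = n₂/n₁ = 0.9463, so θ_B = arctan 0.9463 = 43.42°.

θ_B ≈ 43.42°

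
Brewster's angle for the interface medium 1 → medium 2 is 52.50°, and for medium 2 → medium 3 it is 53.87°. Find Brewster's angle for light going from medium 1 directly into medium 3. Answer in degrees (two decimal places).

Each Brewster angle gives a ratio: n₂/n₁ = tan 52.50° = 1.3032, n₃/n₂ = tan 53.87° = 1.3698.
n₃/n₁ = 1.7852. Then tan θ_B(1→3) = n₃/n₁, so θ_B(1→3) = arctan(1.7852) = 60.74°.

θ_B ≈ 60.74°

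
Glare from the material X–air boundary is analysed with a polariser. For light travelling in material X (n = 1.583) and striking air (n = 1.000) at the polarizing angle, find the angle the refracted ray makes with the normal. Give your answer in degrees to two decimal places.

tan θ_B = n₂/n₁ = 1.000/1.583 = 0.6317, so θ_B = 32.28°.
Since θ_B + θ_t = 90° at Brewster incidence, θ_t = 90° − 32.28° = 57.72°.

θ_t ≈ 57.72°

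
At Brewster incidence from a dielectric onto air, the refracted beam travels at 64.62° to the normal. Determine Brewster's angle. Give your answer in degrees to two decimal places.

θ_B ≈ 25.38°

At Brewster's angle the reflected and refracted rays are perpendicular, so θ_B + θ_t = 90°.
θ_B = 90° − 64.62° = 25.38°.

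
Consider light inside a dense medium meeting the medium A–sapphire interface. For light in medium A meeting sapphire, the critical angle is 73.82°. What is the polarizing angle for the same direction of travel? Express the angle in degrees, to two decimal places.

θ_B ≈ 43.84°

At the critical angle sin θ_c = n₂/n₁, giving n₂/n₁ = sin 73.82° = 0.9604.
Then tan θ_B = n₂/n₁ = 0.9604, so θ_B = arctan 0.9604 = 43.84°.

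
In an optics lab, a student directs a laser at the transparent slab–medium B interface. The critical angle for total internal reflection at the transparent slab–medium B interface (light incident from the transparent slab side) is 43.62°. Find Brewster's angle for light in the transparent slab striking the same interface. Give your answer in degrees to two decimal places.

θ_B ≈ 34.60°

n₂/n₁ = sin θ_c = sin 43.62° = 0.6899.
tan θ_B equals the same ratio, so θ_B = arctan(0.6899) = 34.60°.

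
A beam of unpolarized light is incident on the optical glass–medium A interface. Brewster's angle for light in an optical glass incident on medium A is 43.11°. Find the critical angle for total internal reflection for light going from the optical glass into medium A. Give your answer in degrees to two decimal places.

θ_c ≈ 69.41°

n₂/n₁ = tan 43.11° = 0.9361; the critical angle satisfies sin θ_c = n₂/n₁.
θ_c = arcsin(0.9361) = 69.41°.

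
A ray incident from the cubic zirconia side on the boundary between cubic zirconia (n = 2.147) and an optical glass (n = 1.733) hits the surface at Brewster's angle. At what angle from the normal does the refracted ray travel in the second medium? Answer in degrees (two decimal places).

θ_t ≈ 51.09°

θ_B = arctan(n₂/n₁) = arctan(1.733/2.147) = 38.91°.
The refracted ray is perpendicular to the reflected ray, so θ_t = 90° − θ_B = 51.09°.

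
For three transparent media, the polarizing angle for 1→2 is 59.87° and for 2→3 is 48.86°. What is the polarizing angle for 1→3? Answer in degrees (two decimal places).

n₂/n₁ = tan 59.87° = 1.7230 and n₃/n₂ = tan 48.86° = 1.1447.
Multiplying, n₃/n₁ = 1.7230 × 1.1447 = 1.9723, and θ_B(1→3) = arctan 1.9723 = 63.11°.

θ_B ≈ 63.11°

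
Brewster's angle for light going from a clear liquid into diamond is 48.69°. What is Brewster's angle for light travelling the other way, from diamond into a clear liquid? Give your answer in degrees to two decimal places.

Reversing the direction swaps n₁ and n₂, so tan θ_B' = 1/tan θ_B and θ_B' = 90° − θ_B.
Hence θ_B' = 90° − 48.69° = 41.31°.

θ_B' ≈ 41.31°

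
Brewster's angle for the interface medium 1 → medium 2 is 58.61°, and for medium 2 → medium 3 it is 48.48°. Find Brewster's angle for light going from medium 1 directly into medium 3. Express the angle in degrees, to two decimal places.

θ_B ≈ 61.62°

tan θ_B(1→2) = n₂/n₁ = tan 58.61° = 1.6389.
tan θ_B(2→3) = n₃/n₂ = tan 48.48° = 1.1295.
Multiplying, n₃/n₁ = 1.6389 × 1.1295 = 1.8511, and θ_B(1→3) = arctan 1.8511 = 61.62°.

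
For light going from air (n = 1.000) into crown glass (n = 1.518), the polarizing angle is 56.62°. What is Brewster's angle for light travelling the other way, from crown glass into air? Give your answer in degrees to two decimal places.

Reversing the direction swaps n₁ and n₂, so tan θ_B' = 1/tan θ_B and θ_B' = 90° − θ_B.
Hence θ_B' = 90° − 56.62° = 33.38°.

θ_B' ≈ 33.38°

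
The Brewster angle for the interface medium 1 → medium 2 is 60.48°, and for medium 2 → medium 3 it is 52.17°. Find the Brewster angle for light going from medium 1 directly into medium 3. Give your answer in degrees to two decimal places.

Each Brewster angle gives a ratio: n₂/n₁ = tan 60.48° = 1.7661, n₃/n₂ = tan 52.17° = 1.2878.
n₃/n₁ = 2.2743. Then tan θ_B(1→3) = n₃/n₁, so θ_B(1→3) = arctan(2.2743) = 66.27°.

θ_B ≈ 66.27°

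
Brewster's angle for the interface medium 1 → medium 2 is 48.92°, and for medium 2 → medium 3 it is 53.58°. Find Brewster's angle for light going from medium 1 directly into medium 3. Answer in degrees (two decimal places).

θ_B ≈ 57.25°

tan θ_B(1→2) = n₂/n₁ = tan 48.92° = 1.1471.
tan θ_B(2→3) = n₃/n₂ = tan 53.58° = 1.3554.
n₃/n₁ = 1.5548. Then tan θ_B(1→3) = n₃/n₁, so θ_B(1→3) = arctan(1.5548) = 57.25°.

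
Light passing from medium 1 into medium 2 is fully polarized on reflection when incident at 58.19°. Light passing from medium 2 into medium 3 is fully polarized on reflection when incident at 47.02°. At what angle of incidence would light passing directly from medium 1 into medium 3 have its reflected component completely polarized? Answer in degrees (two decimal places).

Each Brewster angle gives a ratio: n₂/n₁ = tan 58.19° = 1.6122, n₃/n₂ = tan 47.02° = 1.0731.
So n₃/n₁ = (n₂/n₁)(n₃/n₂) = 1.6122 × 1.0731 = 1.7301.
θ_B(1→3) = arctan(1.7301) = 59.97°.

θ_B ≈ 59.97°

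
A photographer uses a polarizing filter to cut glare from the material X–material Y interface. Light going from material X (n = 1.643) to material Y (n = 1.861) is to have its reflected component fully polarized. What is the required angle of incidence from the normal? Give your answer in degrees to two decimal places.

θ_B ≈ 48.56°

tan θ_B = n₂/n₁ = 1.861/1.643 = 1.1327. Taking the arctangent, θ_B = 48.56°.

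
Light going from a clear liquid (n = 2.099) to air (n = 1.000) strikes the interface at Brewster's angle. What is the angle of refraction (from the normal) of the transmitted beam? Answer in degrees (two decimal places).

First find Brewster's angle: tan θ_B = 1.000/2.099 = 0.4764, giving θ_B = 25.47°.
The refracted ray is perpendicular to the reflected ray, so θ_t = 90° − θ_B = 64.53°.

θ_t ≈ 64.53°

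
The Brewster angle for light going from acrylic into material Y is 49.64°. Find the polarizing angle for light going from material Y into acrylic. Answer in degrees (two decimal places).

θ_B' ≈ 40.36°

The two Brewster angles are complementary: θ_B' = 90° − θ_B = 90° − 49.64° = 40.36°.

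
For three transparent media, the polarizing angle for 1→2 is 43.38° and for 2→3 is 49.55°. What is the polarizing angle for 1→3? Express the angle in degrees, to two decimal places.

tan θ_B(1→2) = n₂/n₁ = tan 43.38° = 0.9450.
tan θ_B(2→3) = n₃/n₂ = tan 49.55° = 1.1729.
So n₃/n₁ = (n₂/n₁)(n₃/n₂) = 0.9450 × 1.1729 = 1.1084.
θ_B(1→3) = arctan(1.1084) = 47.94°.

θ_B ≈ 47.94°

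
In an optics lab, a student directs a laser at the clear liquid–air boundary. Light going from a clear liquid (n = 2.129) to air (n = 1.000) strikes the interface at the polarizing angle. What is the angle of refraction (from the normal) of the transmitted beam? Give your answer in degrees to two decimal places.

θ_t ≈ 64.84°

First find Brewster's angle: tan θ_B = 1.000/2.129 = 0.4697, giving θ_B = 25.16°.
Since θ_B + θ_t = 90° at Brewster incidence, θ_t = 90° − 25.16° = 64.84°.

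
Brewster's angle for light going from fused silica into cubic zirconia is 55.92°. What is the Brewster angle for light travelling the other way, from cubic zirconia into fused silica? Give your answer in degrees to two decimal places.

tan θ_B' = n₁/n₂ = 1/tan θ_B, so θ_B' = 90° − θ_B.
θ_B' = 90° − 55.92° = 34.08°.

θ_B' ≈ 34.08°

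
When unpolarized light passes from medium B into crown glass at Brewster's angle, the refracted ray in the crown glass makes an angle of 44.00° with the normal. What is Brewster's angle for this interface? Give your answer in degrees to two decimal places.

Since the reflected and refracted rays are at right angles at the polarizing angle, θ_B + θ_t = 90°.
So θ_B = 90° − θ_t = 90° − 44.00° = 46.00°.

θ_B ≈ 46.00°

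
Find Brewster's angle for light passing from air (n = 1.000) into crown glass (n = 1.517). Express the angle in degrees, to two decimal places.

At Brewster's angle the reflected and refracted rays are perpendicular, which with Snell's law gives tan θ_B = n₂/n₁.
Brewster's condition: tan θ_B = n₂/n₁ = 1.517/1.000 = 1.5170.
So θ_B = arctan 1.5170 = 56.61°.

θ_B ≈ 56.61°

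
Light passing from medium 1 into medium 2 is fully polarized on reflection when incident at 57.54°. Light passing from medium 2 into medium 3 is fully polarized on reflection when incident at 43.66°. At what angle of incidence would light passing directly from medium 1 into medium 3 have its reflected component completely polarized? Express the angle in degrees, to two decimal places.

Each Brewster angle gives a ratio: n₂/n₁ = tan 57.54° = 1.5721, n₃/n₂ = tan 43.66° = 0.9543.
So n₃/n₁ = (n₂/n₁)(n₃/n₂) = 1.5721 × 0.9543 = 1.5002.
θ_B(1→3) = arctan(1.5002) = 56.31°.

θ_B ≈ 56.31°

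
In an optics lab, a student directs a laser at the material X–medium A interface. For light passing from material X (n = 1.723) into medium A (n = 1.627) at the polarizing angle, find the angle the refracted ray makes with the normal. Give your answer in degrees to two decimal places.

θ_t ≈ 46.64°

First find Brewster's angle: tan θ_B = 1.627/1.723 = 0.9443, giving θ_B = 43.36°.
Since θ_B + θ_t = 90° at Brewster incidence, θ_t = 90° − 43.36° = 46.64°.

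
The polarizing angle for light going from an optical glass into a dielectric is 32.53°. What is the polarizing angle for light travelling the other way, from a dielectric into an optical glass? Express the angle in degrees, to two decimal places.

θ_B' ≈ 57.47°

The two Brewster angles are complementary: θ_B' = 90° − θ_B = 90° − 32.53° = 57.47°.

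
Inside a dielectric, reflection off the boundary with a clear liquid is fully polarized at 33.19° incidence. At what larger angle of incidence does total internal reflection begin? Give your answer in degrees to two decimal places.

n₂/n₁ = tan 33.19° = 0.6541; the critical angle satisfies sin θ_c = n₂/n₁.
θ_c = arcsin(0.6541) = 40.85°.

θ_c ≈ 40.85°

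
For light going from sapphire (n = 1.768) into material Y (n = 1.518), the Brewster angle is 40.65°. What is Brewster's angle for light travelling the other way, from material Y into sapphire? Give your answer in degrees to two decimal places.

θ_B' ≈ 49.35°

The two Brewster angles are complementary: θ_B' = 90° − θ_B = 90° − 40.65° = 49.35°.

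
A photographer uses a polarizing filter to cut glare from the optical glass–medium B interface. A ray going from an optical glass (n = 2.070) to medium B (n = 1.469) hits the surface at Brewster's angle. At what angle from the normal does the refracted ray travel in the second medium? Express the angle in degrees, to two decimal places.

θ_t ≈ 54.64°

tan θ_B = n₂/n₁ = 1.469/2.070 = 0.7097, so θ_B = 35.36°.
Since θ_B + θ_t = 90° at Brewster incidence, θ_t = 90° − 35.36° = 54.64°.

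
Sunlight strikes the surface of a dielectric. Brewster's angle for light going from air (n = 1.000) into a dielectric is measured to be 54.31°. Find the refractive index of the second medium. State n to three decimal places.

Brewster's law: tan θ_B = n₂/n₁ (light incident in air, refracted into a dielectric).
n₂ = n₁ tan θ_B = 1.000 × tan 54.31° = 1.392.

n ≈ 1.392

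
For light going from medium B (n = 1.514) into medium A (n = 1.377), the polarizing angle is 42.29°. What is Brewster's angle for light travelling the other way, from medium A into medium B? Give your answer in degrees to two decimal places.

θ_B' ≈ 47.71°

Reversing the direction swaps n₁ and n₂, so tan θ_B' = 1/tan θ_B and θ_B' = 90° − θ_B.
Hence θ_B' = 90° − 42.29° = 47.71°.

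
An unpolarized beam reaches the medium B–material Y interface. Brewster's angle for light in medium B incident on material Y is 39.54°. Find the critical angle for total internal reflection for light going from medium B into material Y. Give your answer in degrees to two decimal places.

n₂/n₁ = tan 39.54° = 0.8255; the critical angle satisfies sin θ_c = n₂/n₁.
θ_c = arcsin(0.8255) = 55.64°.

θ_c ≈ 55.64°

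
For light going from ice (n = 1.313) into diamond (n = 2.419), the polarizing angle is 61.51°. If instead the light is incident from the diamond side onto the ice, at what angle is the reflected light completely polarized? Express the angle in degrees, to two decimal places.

The two Brewster angles are complementary: θ_B' = 90° − θ_B = 90° − 61.51° = 28.49°.

θ_B' ≈ 28.49°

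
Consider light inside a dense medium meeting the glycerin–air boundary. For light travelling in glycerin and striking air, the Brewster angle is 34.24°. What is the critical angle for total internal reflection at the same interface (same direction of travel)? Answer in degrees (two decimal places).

θ_c ≈ 42.89°

n₂/n₁ = tan 34.24° = 0.6806; the critical angle satisfies sin θ_c = n₂/n₁.
θ_c = arcsin(0.6806) = 42.89°.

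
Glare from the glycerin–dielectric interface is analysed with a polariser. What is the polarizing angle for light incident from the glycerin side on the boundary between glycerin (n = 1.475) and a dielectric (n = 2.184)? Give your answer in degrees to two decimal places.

θ_B ≈ 55.97°

The reflected p-component vanishes when tan θ_B = n₂/n₁.
Brewster's condition: tan θ_B = n₂/n₁ = 2.184/1.475 = 1.4807.
θ_B = arctan(1.4807) = 55.97°.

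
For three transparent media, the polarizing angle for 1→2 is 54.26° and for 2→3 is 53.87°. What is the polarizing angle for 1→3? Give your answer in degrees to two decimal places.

θ_B ≈ 62.29°

Each Brewster angle gives a ratio: n₂/n₁ = tan 54.26° = 1.3896, n₃/n₂ = tan 53.87° = 1.3698.
Multiplying, n₃/n₁ = 1.3896 × 1.3698 = 1.9035, and θ_B(1→3) = arctan 1.9035 = 62.29°.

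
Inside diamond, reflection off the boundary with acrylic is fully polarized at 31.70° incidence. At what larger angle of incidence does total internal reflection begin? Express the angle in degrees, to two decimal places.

tan θ_B = n₂/n₁ = tan 31.70° = 0.6176.
Total internal reflection: sin θ_c = n₂/n₁ = 0.6176.
θ_c = arcsin(0.6176) = 38.14°.

θ_c ≈ 38.14°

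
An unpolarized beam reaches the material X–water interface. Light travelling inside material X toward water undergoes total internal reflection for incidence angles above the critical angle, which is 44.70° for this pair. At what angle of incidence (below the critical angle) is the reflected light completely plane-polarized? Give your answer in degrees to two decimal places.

sin θ_c = n₂/n₁, so n₂/n₁ = sin 44.70° = 0.7034.
Brewster: tan θ_B = n₂/n₁ = 0.7034.
θ_B = arctan(0.7034) = 35.12°.

θ_B ≈ 35.12°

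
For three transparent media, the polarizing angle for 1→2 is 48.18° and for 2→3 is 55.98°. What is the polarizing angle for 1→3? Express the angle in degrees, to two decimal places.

θ_B ≈ 58.87°

Each Brewster angle gives a ratio: n₂/n₁ = tan 48.18° = 1.1177, n₃/n₂ = tan 55.98° = 1.4814.
n₃/n₁ = 1.6557. Then tan θ_B(1→3) = n₃/n₁, so θ_B(1→3) = arctan(1.6557) = 58.87°.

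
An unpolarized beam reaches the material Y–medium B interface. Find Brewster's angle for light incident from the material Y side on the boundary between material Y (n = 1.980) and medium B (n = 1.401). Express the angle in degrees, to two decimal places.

Brewster's condition: tan θ_B = n₂/n₁ = 1.401/1.980 = 0.7076. Taking the arctangent, θ_B = 35.28°.

θ_B ≈ 35.28°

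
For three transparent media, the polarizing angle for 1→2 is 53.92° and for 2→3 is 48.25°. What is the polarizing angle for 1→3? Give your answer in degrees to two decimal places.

n₂/n₁ = tan 53.92° = 1.3723 and n₃/n₂ = tan 48.25° = 1.1204.
n₃/n₁ = 1.5376. Then tan θ_B(1→3) = n₃/n₁, so θ_B(1→3) = arctan(1.5376) = 56.96°.

θ_B ≈ 56.96°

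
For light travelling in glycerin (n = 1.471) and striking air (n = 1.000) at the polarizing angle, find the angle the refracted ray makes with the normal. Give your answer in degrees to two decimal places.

First find Brewster's angle: tan θ_B = 1.000/1.471 = 0.6798, giving θ_B = 34.21°.
The refracted ray is perpendicular to the reflected ray, so θ_t = 90° − θ_B = 55.79°.

θ_t ≈ 55.79°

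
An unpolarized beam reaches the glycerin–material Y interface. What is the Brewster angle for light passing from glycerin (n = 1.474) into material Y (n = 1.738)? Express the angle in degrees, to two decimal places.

Brewster's condition: tan θ_B = n₂/n₁ = 1.738/1.474 = 1.1791.
θ_B = arctan(1.1791) = 49.70°.

θ_B ≈ 49.70°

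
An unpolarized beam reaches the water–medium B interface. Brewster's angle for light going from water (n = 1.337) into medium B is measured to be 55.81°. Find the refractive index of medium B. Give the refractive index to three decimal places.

n ≈ 1.968

Brewster's law: tan θ_B = n₂/n₁ (light incident in water, refracted into medium B).
n₂ = n₁ tan θ_B = 1.337 × tan 55.81° = 1.968.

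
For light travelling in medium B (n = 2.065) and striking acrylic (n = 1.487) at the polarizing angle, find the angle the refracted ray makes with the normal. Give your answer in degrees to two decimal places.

θ_t ≈ 54.24°

θ_B = arctan(n₂/n₁) = arctan(1.487/2.065) = 35.76°.
The refracted ray is perpendicular to the reflected ray, so θ_t = 90° − θ_B = 54.24°.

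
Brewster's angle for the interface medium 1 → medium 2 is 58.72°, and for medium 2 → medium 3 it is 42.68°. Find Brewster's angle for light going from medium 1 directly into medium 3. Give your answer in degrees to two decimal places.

θ_B ≈ 56.62°

n₂/n₁ = tan 58.72° = 1.6460 and n₃/n₂ = tan 42.68° = 0.9221.
n₃/n₁ = 1.5178. Then tan θ_B(1→3) = n₃/n₁, so θ_B(1→3) = arctan(1.5178) = 56.62°.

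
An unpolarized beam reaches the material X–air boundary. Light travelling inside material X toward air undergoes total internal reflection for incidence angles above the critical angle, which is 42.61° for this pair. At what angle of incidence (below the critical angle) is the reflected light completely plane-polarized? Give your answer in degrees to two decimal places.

θ_B ≈ 34.10°

At the critical angle sin θ_c = n₂/n₁, giving n₂/n₁ = sin 42.61° = 0.6770.
Then tan θ_B = n₂/n₁ = 0.6770, so θ_B = arctan 0.6770 = 34.10°.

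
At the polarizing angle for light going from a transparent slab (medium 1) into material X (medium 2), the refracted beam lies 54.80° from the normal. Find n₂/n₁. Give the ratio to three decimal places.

n₂/n₁ ≈ 0.705

At Brewster incidence θ_B = 90° − θ_t = 90° − 54.80° = 35.20°.
tan θ_B = n₂/n₁, so n₂/n₁ = tan 35.20° = 0.705.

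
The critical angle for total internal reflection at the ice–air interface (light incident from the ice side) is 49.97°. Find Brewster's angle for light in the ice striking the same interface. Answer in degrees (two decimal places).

sin θ_c = n₂/n₁, so n₂/n₁ = sin 49.97° = 0.7657.
Brewster: tan θ_B = n₂/n₁ = 0.7657.
θ_B = arctan(0.7657) = 37.44°.

θ_B ≈ 37.44°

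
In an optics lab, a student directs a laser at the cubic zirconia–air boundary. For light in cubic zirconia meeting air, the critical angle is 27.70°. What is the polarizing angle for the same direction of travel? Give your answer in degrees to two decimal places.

sin θ_c = n₂/n₁, so n₂/n₁ = sin 27.70° = 0.4648.
Brewster: tan θ_B = n₂/n₁ = 0.4648.
θ_B = arctan(0.4648) = 24.93°.

θ_B ≈ 24.93°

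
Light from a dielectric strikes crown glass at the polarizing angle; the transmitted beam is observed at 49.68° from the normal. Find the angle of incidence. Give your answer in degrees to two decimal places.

θ_B ≈ 40.32°

At Brewster's angle the reflected and refracted rays are perpendicular, so θ_B + θ_t = 90°.
θ_B = 90° − 49.68° = 40.32°.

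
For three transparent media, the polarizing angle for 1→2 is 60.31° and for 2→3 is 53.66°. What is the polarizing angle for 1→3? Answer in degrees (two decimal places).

tan θ_B(1→2) = n₂/n₁ = tan 60.31° = 1.7539.
tan θ_B(2→3) = n₃/n₂ = tan 53.66° = 1.3593.
Multiplying, n₃/n₁ = 1.7539 × 1.3593 = 2.3842, and θ_B(1→3) = arctan 2.3842 = 67.25°.

θ_B ≈ 67.25°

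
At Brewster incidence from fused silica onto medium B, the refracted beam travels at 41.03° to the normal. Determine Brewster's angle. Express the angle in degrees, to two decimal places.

θ_B ≈ 48.97°

Since the reflected and refracted rays are at right angles at the polarizing angle, θ_B + θ_t = 90°.
So θ_B = 90° − θ_t = 90° − 41.03° = 48.97°.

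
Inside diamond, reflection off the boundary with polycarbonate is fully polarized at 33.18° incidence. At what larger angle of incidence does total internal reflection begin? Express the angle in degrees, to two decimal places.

n₂/n₁ = tan 33.18° = 0.6539; the critical angle satisfies sin θ_c = n₂/n₁.
θ_c = arcsin(0.6539) = 40.84°.

θ_c ≈ 40.84°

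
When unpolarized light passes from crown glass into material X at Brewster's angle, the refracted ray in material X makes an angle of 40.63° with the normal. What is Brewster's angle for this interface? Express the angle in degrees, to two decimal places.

Brewster's condition makes the reflected and refracted beams perpendicular: θ_B + θ_t = 90°.
θ_B = 90° − 40.63° = 49.37°.

θ_B ≈ 49.37°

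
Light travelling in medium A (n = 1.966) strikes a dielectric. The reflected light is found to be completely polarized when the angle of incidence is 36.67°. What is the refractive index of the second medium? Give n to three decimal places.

n ≈ 1.464

At the Brewster angle, tan θ_B = n₂/n₁ with n₁ on the incident side (medium A) and n₂ on the transmitted side (a dielectric).
n₂ = n₁ tan θ_B = 1.966 × tan 36.67° = 1.464.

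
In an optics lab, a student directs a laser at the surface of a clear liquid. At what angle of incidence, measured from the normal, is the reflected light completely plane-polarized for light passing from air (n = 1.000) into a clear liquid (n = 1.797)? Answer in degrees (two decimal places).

θ_B ≈ 60.90°

tan θ_B = n₂/n₁ = 1.797/1.000 = 1.7970. Taking the arctangent, θ_B = 60.90°.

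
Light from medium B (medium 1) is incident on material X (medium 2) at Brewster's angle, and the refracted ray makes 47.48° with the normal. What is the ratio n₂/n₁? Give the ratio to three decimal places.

At Brewster incidence θ_B = 90° − θ_t = 90° − 47.48° = 42.52°.
tan θ_B = n₂/n₁, so n₂/n₁ = tan 42.52° = 0.917.

n₂/n₁ ≈ 0.917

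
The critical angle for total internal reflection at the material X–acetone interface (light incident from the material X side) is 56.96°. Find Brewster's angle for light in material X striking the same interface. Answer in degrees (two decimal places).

n₂/n₁ = sin θ_c = sin 56.96° = 0.8383.
tan θ_B equals the same ratio, so θ_B = arctan(0.8383) = 39.97°.

θ_B ≈ 39.97°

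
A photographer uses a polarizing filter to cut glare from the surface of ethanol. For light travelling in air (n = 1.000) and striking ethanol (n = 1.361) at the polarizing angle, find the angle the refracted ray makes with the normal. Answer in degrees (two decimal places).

First find Brewster's angle: tan θ_B = 1.361/1.000 = 1.3610, giving θ_B = 53.69°.
At Brewster's angle the reflected and refracted rays are perpendicular, so θ_t = 90° − θ_B = 90° − 53.69° = 36.31°.

θ_t ≈ 36.31°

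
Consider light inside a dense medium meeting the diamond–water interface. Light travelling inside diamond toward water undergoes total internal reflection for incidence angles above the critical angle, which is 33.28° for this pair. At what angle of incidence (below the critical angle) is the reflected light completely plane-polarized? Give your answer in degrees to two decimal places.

θ_B ≈ 28.75°

sin θ_c = n₂/n₁, so n₂/n₁ = sin 33.28° = 0.5487.
Brewster: tan θ_B = n₂/n₁ = 0.5487.
θ_B = arctan(0.5487) = 28.75°.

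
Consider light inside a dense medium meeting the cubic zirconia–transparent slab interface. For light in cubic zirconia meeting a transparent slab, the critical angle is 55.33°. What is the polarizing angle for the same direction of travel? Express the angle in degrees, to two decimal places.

sin θ_c = n₂/n₁, so n₂/n₁ = sin 55.33° = 0.8224.
Brewster: tan θ_B = n₂/n₁ = 0.8224.
θ_B = arctan(0.8224) = 39.44°.

θ_B ≈ 39.44°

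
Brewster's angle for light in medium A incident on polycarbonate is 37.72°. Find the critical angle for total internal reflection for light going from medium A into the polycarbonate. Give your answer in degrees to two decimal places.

θ_c ≈ 50.66°

tan θ_B = n₂/n₁ = tan 37.72° = 0.7734.
Total internal reflection: sin θ_c = n₂/n₁ = 0.7734.
θ_c = arcsin(0.7734) = 50.66°.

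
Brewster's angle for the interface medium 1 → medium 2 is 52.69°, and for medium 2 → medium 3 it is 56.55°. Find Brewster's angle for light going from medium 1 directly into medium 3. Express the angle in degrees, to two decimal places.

n₂/n₁ = tan 52.69° = 1.3122 and n₃/n₂ = tan 56.55° = 1.5137.
n₃/n₁ = 1.9863. Then tan θ_B(1→3) = n₃/n₁, so θ_B(1→3) = arctan(1.9863) = 63.28°.

θ_B ≈ 63.28°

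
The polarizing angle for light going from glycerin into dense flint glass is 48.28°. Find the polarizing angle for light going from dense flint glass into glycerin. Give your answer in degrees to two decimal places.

tan θ_B' = n₁/n₂ = 1/tan θ_B, so θ_B' = 90° − θ_B.
θ_B' = 90° − 48.28° = 41.72°.

θ_B' ≈ 41.72°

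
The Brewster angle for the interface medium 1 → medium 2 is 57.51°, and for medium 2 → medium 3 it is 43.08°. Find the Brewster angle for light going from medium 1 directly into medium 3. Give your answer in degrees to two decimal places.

θ_B ≈ 55.75°

tan θ_B(1→2) = n₂/n₁ = tan 57.51° = 1.5703.
tan θ_B(2→3) = n₃/n₂ = tan 43.08° = 0.9351.
So n₃/n₁ = (n₂/n₁)(n₃/n₂) = 1.5703 × 0.9351 = 1.4684.
θ_B(1→3) = arctan(1.4684) = 55.75°.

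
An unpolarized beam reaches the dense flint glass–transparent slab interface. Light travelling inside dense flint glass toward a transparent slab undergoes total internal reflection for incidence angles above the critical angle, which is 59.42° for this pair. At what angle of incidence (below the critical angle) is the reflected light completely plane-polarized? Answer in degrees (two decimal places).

θ_B ≈ 40.73°

At the critical angle sin θ_c = n₂/n₁, giving n₂/n₁ = sin 59.42° = 0.8609.
Then tan θ_B = n₂/n₁ = 0.8609, so θ_B = arctan 0.8609 = 40.73°.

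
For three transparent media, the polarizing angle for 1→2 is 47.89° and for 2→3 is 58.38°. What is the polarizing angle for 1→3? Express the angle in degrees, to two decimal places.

n₂/n₁ = tan 47.89° = 1.1063 and n₃/n₂ = tan 58.38° = 1.6242.
n₃/n₁ = 1.7969. Then tan θ_B(1→3) = n₃/n₁, so θ_B(1→3) = arctan(1.7969) = 60.90°.

θ_B ≈ 60.90°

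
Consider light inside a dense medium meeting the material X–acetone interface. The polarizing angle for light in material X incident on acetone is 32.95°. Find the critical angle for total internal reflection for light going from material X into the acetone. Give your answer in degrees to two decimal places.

θ_c ≈ 40.40°

From Brewster, n₂/n₁ = tan θ_B = tan 32.95° = 0.6482.
Then sin θ_c = n₂/n₁ = 0.6482, so θ_c = arcsin 0.6482 = 40.40°.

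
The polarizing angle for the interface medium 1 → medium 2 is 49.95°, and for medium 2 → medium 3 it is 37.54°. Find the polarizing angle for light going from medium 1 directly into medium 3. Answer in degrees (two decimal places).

θ_B ≈ 42.43°

Each Brewster angle gives a ratio: n₂/n₁ = tan 49.95° = 1.1896, n₃/n₂ = tan 37.54° = 0.7684.
n₃/n₁ = 0.9142. Then tan θ_B(1→3) = n₃/n₁, so θ_B(1→3) = arctan(0.9142) = 42.43°.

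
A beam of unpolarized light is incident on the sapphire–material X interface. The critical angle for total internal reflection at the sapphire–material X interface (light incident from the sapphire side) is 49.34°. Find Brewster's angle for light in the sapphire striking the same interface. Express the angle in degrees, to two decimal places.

n₂/n₁ = sin θ_c = sin 49.34° = 0.7586.
tan θ_B equals the same ratio, so θ_B = arctan(0.7586) = 37.18°.

θ_B ≈ 37.18°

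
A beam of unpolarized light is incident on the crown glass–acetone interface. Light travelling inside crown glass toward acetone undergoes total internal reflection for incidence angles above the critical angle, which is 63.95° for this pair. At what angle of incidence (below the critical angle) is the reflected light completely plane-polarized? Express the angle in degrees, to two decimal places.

θ_B ≈ 41.94°

n₂/n₁ = sin θ_c = sin 63.95° = 0.8984.
tan θ_B equals the same ratio, so θ_B = arctan(0.8984) = 41.94°.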